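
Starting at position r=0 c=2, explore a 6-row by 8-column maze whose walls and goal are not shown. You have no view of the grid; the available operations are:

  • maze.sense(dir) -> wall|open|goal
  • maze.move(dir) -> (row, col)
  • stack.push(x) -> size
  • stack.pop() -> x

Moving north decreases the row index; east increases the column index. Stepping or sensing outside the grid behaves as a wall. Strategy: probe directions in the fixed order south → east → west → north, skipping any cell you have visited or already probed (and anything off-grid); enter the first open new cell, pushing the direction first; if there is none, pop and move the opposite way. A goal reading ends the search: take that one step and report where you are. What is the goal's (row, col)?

>> maze.sense(dir='south')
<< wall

>> maze.sense(dir='east')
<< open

>> stack.push(x='east')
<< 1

>> maze.move(dir='east')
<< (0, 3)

>> maze.sense(dir='south')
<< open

>> stack.push(x='south')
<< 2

>> maze.move(dir='south')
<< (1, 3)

>> maze.sense(dir='south')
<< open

>> stack.push(x='south')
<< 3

>> maze.move(dir='south')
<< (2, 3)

>> maze.sense(dir='south')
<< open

>> stack.push(x='south')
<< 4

>> maze.move(dir='south')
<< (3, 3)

>> maze.sense(dir='south')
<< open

>> stack.push(x='south')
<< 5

>> maze.move(dir='south')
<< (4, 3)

>> maze.sense(dir='south')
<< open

>> stack.push(x='south')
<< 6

>> maze.move(dir='south')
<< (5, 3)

>> maze.sense(dir='east')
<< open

>> stack.push(x='east')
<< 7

>> maze.move(dir='east')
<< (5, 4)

>> maze.sense(dir='east')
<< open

>> stack.push(x='east')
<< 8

>> maze.move(dir='east')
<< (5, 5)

>> maze.sense(dir='east')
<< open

>> stack.push(x='east')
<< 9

>> maze.move(dir='east')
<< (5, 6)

>> maze.sense(dir='east')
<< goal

>> maze.move(dir='east')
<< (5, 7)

Answer: (5, 7)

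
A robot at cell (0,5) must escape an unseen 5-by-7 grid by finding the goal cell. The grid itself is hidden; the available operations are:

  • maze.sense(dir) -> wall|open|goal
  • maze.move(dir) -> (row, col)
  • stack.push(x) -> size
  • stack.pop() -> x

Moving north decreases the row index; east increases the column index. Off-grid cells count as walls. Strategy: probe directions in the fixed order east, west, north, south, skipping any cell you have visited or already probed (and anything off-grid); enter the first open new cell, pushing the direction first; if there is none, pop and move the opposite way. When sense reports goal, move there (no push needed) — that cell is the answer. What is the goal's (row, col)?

-- 1. sense(dir='east') -> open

-- 2. push(x='east') -> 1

-- 3. move(dir='east') -> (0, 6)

-- 4. sense(dir='south') -> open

-- 5. push(x='south') -> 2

-- 6. move(dir='south') -> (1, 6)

-- 7. sense(dir='west') -> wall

-- 8. sense(dir='south') -> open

-- 9. push(x='south') -> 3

-- 10. move(dir='south') -> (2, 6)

-- 11. sense(dir='west') -> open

-- 12. push(x='west') -> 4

-- 13. move(dir='west') -> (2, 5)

-- 14. sense(dir='west') -> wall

-- 15. sense(dir='south') -> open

-- 16. push(x='south') -> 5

-- 17. move(dir='south') -> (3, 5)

-- 18. sense(dir='east') -> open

-- 19. push(x='east') -> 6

-- 20. move(dir='east') -> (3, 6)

-- 21. sense(dir='south') -> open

-- 22. push(x='south') -> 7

-- 23. move(dir='south') -> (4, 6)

-- 24. sense(dir='west') -> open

-- 25. push(x='west') -> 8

-- 26. move(dir='west') -> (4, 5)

-- 27. sense(dir='west') -> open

-- 28. push(x='west') -> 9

-- 29. move(dir='west') -> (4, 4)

-- 30. sense(dir='west') -> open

-- 31. push(x='west') -> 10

-- 32. move(dir='west') -> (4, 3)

-- 33. sense(dir='west') -> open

-- 34. push(x='west') -> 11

-- 35. move(dir='west') -> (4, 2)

-- 36. sense(dir='west') -> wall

-- 37. sense(dir='north') -> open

-- 38. push(x='north') -> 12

-- 39. move(dir='north') -> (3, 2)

-- 40. sense(dir='east') -> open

-- 41. push(x='east') -> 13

-- 42. move(dir='east') -> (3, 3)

-- 43. sense(dir='east') -> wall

-- 44. sense(dir='north') -> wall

-- 45. pop() -> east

-- 46. move(dir='west') -> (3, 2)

-- 47. sense(dir='west') -> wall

-- 48. sense(dir='north') -> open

-- 49. push(x='north') -> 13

-- 50. move(dir='north') -> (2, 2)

-- 51. sense(dir='west') -> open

-- 52. push(x='west') -> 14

-- 53. move(dir='west') -> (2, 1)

-- 54. sense(dir='west') -> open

-- 55. push(x='west') -> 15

-- 56. move(dir='west') -> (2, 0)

-- 57. sense(dir='north') -> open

-- 58. push(x='north') -> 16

-- 59. move(dir='north') -> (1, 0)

-- 60. sense(dir='east') -> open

-- 61. push(x='east') -> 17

-- 62. move(dir='east') -> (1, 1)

-- 63. sense(dir='east') -> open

-- 64. push(x='east') -> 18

-- 65. move(dir='east') -> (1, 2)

-- 66. sense(dir='east') -> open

-- 67. push(x='east') -> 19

-- 68. move(dir='east') -> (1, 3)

-- 69. sense(dir='east') -> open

-- 70. push(x='east') -> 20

-- 71. move(dir='east') -> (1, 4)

-- 72. sense(dir='north') -> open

-- 73. push(x='north') -> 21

-- 74. move(dir='north') -> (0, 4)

-- 75. sense(dir='west') -> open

-- 76. push(x='west') -> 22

-- 77. move(dir='west') -> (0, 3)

-- 78. sense(dir='west') -> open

-- 79. push(x='west') -> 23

-- 80. move(dir='west') -> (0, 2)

-- 81. sense(dir='west') -> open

-- 82. push(x='west') -> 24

-- 83. move(dir='west') -> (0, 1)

-- 84. sense(dir='west') -> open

-- 85. push(x='west') -> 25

-- 86. move(dir='west') -> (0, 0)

-- 87. pop() -> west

-- 88. move(dir='east') -> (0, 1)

-- 89. pop() -> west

-- 90. move(dir='east') -> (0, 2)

-- 91. pop() -> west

-- 92. move(dir='east') -> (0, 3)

-- 93. pop() -> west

-- 94. move(dir='east') -> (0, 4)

-- 95. pop() -> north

-- 96. move(dir='south') -> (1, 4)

-- 97. pop() -> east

-- 98. move(dir='west') -> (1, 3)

-- 99. pop() -> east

-- 100. move(dir='west') -> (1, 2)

-- 101. pop() -> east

-- 102. move(dir='west') -> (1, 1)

-- 103. pop() -> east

-- 104. move(dir='west') -> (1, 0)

-- 105. pop() -> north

-- 106. move(dir='south') -> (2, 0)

-- 107. sense(dir='south') -> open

-- 108. push(x='south') -> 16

-- 109. move(dir='south') -> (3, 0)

-- 110. sense(dir='south') -> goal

-- 111. move(dir='south') -> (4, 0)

Answer: (4, 0)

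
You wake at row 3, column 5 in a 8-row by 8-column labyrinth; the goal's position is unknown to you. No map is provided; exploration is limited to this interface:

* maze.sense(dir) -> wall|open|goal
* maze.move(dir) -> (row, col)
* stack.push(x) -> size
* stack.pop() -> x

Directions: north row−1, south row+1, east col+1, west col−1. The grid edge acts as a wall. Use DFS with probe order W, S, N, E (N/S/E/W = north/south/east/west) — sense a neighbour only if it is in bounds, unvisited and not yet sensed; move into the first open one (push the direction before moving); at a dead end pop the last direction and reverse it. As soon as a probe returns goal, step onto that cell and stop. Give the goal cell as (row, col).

I run sense using dir=west, — result: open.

Calling push using x=west, and observe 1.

Now I run move using dir=west, giving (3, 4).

Then sense using dir=west, → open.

Then push using x=west, : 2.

Now I run move using dir=west, and get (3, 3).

Using sense using dir=west, which returns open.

I try push using x=west, — result: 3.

I run move using dir=west, — result: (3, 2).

I call sense using dir=west, and observe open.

I run push using x=west, and see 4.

Invoking move using dir=west, which returns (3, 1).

Using sense using dir=west, and get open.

Now I run push using x=west, giving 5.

I use move using dir=west, yielding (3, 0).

Next I call sense using dir=south, — result: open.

I run push using x=south, — result: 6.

Now I run move using dir=south, → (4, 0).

I invoke sense using dir=south, — result: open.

Using push using x=south, and see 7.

I run move using dir=south, and see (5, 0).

Calling sense using dir=south, which returns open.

Now I run push using x=south, and see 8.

I invoke move using dir=south, giving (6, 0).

I run sense using dir=south, and observe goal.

Invoking move using dir=south, → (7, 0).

Answer: (7, 0)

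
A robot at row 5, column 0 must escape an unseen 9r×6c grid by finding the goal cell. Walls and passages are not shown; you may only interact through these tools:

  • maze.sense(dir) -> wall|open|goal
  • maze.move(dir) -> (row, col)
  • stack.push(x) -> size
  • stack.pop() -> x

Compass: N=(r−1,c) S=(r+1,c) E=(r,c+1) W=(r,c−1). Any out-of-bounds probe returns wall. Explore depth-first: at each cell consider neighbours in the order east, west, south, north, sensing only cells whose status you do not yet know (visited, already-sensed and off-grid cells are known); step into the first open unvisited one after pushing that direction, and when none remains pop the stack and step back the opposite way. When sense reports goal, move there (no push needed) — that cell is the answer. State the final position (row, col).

-- 1. sense(east) -> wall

-- 2. sense(south) -> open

-- 3. push(south) -> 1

-- 4. move(south) -> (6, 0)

-- 5. sense(east) -> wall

-- 6. sense(south) -> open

-- 7. push(south) -> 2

-- 8. move(south) -> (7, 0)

-- 9. sense(east) -> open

-- 10. push(east) -> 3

-- 11. move(east) -> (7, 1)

-- 12. sense(east) -> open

-- 13. push(east) -> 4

-- 14. move(east) -> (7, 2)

-- 15. sense(east) -> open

-- 16. push(east) -> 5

-- 17. move(east) -> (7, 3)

-- 18. sense(east) -> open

-- 19. push(east) -> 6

-- 20. move(east) -> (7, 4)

-- 21. sense(east) -> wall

-- 22. sense(south) -> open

-- 23. push(south) -> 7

-- 24. move(south) -> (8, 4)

-- 25. sense(east) -> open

-- 26. push(east) -> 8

-- 27. move(east) -> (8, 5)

-- 28. pop() -> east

-- 29. move(west) -> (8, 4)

-- 30. sense(west) -> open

-- 31. push(west) -> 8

-- 32. move(west) -> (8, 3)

-- 33. sense(west) -> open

-- 34. push(west) -> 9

-- 35. move(west) -> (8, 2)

-- 36. sense(west) -> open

-- 37. push(west) -> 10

-- 38. move(west) -> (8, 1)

-- 39. sense(west) -> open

-- 40. push(west) -> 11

-- 41. move(west) -> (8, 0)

-- 42. pop() -> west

-- 43. move(east) -> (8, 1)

-- 44. pop() -> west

-- 45. move(east) -> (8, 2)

-- 46. pop() -> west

-- 47. move(east) -> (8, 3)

-- 48. pop() -> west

-- 49. move(east) -> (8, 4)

-- 50. pop() -> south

-- 51. move(north) -> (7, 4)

-- 52. sense(north) -> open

-- 53. push(north) -> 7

-- 54. move(north) -> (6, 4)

-- 55. sense(east) -> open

-- 56. push(east) -> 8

-- 57. move(east) -> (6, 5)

-- 58. sense(north) -> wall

-- 59. pop() -> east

-- 60. move(west) -> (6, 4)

-- 61. sense(west) -> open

-- 62. push(west) -> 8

-- 63. move(west) -> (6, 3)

-- 64. sense(west) -> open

-- 65. push(west) -> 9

-- 66. move(west) -> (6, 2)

-- 67. sense(north) -> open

-- 68. push(north) -> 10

-- 69. move(north) -> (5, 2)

-- 70. sense(east) -> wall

-- 71. sense(north) -> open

-- 72. push(north) -> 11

-- 73. move(north) -> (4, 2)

-- 74. sense(east) -> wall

-- 75. sense(west) -> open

-- 76. push(west) -> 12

-- 77. move(west) -> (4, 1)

-- 78. sense(west) -> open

-- 79. push(west) -> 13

-- 80. move(west) -> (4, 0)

-- 81. sense(north) -> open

-- 82. push(north) -> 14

-- 83. move(north) -> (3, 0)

-- 84. sense(east) -> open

-- 85. push(east) -> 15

-- 86. move(east) -> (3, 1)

-- 87. sense(east) -> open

-- 88. push(east) -> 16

-- 89. move(east) -> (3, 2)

-- 90. sense(east) -> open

-- 91. push(east) -> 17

-- 92. move(east) -> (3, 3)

-- 93. sense(east) -> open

-- 94. push(east) -> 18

-- 95. move(east) -> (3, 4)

-- 96. sense(east) -> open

-- 97. push(east) -> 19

-- 98. move(east) -> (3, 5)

-- 99. sense(south) -> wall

-- 100. sense(north) -> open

-- 101. push(north) -> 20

-- 102. move(north) -> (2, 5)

-- 103. sense(west) -> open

-- 104. push(west) -> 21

-- 105. move(west) -> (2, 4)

-- 106. sense(west) -> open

-- 107. push(west) -> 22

-- 108. move(west) -> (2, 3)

-- 109. sense(west) -> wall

-- 110. sense(north) -> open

-- 111. push(north) -> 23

-- 112. move(north) -> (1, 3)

-- 113. sense(east) -> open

-- 114. push(east) -> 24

-- 115. move(east) -> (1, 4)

-- 116. sense(east) -> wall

-- 117. sense(north) -> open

-- 118. push(north) -> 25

-- 119. move(north) -> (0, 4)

-- 120. sense(east) -> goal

-- 121. move(east) -> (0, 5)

Answer: (0, 5)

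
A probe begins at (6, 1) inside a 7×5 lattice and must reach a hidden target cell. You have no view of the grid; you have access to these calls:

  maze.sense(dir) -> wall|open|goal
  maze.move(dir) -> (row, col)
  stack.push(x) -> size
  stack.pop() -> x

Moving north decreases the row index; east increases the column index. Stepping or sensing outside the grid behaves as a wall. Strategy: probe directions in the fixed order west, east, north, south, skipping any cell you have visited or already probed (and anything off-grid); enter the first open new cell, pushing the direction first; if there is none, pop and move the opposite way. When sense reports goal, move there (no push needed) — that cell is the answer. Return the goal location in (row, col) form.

$ sense dir='west'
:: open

$ push x='west'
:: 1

$ move dir='west'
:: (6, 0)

$ sense dir='north'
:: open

$ push x='north'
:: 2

$ move dir='north'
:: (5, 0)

$ sense dir='east'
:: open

$ push x='east'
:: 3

$ move dir='east'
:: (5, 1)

$ sense dir='east'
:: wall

$ sense dir='north'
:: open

$ push x='north'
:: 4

$ move dir='north'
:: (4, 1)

$ sense dir='west'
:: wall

$ sense dir='east'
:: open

$ push x='east'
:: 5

$ move dir='east'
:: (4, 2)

$ sense dir='east'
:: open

$ push x='east'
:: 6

$ move dir='east'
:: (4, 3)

$ sense dir='east'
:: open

$ push x='east'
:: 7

$ move dir='east'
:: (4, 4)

$ sense dir='north'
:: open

$ push x='north'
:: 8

$ move dir='north'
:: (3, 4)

$ sense dir='west'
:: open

$ push x='west'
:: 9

$ move dir='west'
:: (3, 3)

$ sense dir='west'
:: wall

$ sense dir='north'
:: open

$ push x='north'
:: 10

$ move dir='north'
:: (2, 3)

$ sense dir='west'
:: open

$ push x='west'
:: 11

$ move dir='west'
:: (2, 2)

$ sense dir='west'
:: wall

$ sense dir='north'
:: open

$ push x='north'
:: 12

$ move dir='north'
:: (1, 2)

$ sense dir='west'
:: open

$ push x='west'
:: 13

$ move dir='west'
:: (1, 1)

$ sense dir='west'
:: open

$ push x='west'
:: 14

$ move dir='west'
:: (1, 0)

$ sense dir='north'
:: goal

$ move dir='north'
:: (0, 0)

Answer: (0, 0)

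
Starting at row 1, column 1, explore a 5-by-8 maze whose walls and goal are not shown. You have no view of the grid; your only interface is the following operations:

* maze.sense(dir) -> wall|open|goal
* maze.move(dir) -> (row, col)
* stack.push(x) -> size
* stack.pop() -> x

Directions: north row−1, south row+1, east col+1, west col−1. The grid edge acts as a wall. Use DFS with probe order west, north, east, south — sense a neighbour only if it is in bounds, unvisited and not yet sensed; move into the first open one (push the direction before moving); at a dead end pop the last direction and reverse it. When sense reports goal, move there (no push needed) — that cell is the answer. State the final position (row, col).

I use maze.sense(dir→west), and see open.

Then stack.push(x→west), — result: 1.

Calling maze.move(dir→west), which returns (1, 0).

Then maze.sense(dir→north), and see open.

I invoke stack.push(x→north), and see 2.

Invoking maze.move(dir→north), → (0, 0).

Next I call maze.sense(dir→east), and get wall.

I use stack.pop(), and see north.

I use maze.move(dir→south), : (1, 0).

I try maze.sense(dir→south), → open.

Using stack.push(x→south), — result: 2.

I run maze.move(dir→south), yielding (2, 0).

I run maze.sense(dir→east), yielding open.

Using stack.push(x→east), → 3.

I call maze.move(dir→east), : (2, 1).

Invoking maze.sense(dir→east), → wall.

Using maze.sense(dir→south), → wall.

I run stack.pop, → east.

Then maze.move(dir→west), giving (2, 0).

Invoking maze.sense(dir→south), giving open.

I run stack.push(x→south), yielding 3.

Then maze.move(dir→south), which returns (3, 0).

Calling maze.sense(dir→south), yielding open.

I invoke stack.push(x→south), which returns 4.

Calling maze.move(dir→south), → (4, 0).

Using maze.sense(dir→east), which returns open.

Now I run stack.push(x→east), — result: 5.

Using maze.move(dir→east), and observe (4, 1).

I call maze.sense(dir→east), and get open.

Using stack.push(x→east), — result: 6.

I use maze.move(dir→east), — result: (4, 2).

Invoking maze.sense(dir→north), giving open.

Next I call stack.push(x→north), and see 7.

Using maze.move(dir→north), giving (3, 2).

Calling maze.sense(dir→east), giving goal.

Using maze.move(dir→east), → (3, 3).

Answer: (3, 3)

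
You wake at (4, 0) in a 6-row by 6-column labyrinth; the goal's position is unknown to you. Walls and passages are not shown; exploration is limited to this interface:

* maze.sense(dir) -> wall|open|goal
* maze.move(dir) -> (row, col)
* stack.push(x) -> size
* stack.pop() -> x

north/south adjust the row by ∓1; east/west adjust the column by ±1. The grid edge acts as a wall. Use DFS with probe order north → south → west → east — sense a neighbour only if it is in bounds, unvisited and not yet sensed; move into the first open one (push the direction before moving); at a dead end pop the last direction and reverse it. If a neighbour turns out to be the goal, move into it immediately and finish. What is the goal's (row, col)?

>>> maze.sense dir=north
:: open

>>> stack.push x=north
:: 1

>>> maze.move dir=north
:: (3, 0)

>>> maze.sense dir=north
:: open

>>> stack.push x=north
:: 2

>>> maze.move dir=north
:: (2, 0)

>>> maze.sense dir=north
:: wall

>>> maze.sense dir=east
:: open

>>> stack.push x=east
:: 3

>>> maze.move dir=east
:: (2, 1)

>>> maze.sense dir=north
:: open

>>> stack.push x=north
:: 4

>>> maze.move dir=north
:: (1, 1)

>>> maze.sense dir=north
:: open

>>> stack.push x=north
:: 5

>>> maze.move dir=north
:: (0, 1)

>>> maze.sense dir=west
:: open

>>> stack.push x=west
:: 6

>>> maze.move dir=west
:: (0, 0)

>>> stack.pop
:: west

>>> maze.move dir=east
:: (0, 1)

>>> maze.sense dir=east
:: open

>>> stack.push x=east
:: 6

>>> maze.move dir=east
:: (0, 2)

>>> maze.sense dir=south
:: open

>>> stack.push x=south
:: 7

>>> maze.move dir=south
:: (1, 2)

>>> maze.sense dir=south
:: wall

>>> maze.sense dir=east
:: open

>>> stack.push x=east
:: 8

>>> maze.move dir=east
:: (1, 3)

>>> maze.sense dir=north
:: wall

>>> maze.sense dir=south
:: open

>>> stack.push x=south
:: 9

>>> maze.move dir=south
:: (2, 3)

>>> maze.sense dir=south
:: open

>>> stack.push x=south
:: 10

>>> maze.move dir=south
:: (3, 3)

>>> maze.sense dir=south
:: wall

>>> maze.sense dir=west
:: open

>>> stack.push x=west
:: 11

>>> maze.move dir=west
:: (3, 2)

>>> maze.sense dir=south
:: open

>>> stack.push x=south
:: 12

>>> maze.move dir=south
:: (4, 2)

>>> maze.sense dir=south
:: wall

>>> maze.sense dir=west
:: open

>>> stack.push x=west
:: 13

>>> maze.move dir=west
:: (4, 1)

>>> maze.sense dir=north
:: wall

>>> maze.sense dir=south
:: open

>>> stack.push x=south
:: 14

>>> maze.move dir=south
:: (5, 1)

>>> maze.sense dir=west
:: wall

>>> stack.pop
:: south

>>> maze.move dir=north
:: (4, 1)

>>> stack.pop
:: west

>>> maze.move dir=east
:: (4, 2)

>>> stack.pop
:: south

>>> maze.move dir=north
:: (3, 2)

>>> stack.pop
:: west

>>> maze.move dir=east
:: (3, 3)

>>> maze.sense dir=east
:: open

>>> stack.push x=east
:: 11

>>> maze.move dir=east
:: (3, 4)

>>> maze.sense dir=north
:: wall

>>> maze.sense dir=south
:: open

>>> stack.push x=south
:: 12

>>> maze.move dir=south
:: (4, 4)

>>> maze.sense dir=south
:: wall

>>> maze.sense dir=east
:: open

>>> stack.push x=east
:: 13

>>> maze.move dir=east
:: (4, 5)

>>> maze.sense dir=north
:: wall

>>> maze.sense dir=south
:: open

>>> stack.push x=south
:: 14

>>> maze.move dir=south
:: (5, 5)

>>> stack.pop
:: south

>>> maze.move dir=north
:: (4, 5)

>>> stack.pop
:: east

>>> maze.move dir=west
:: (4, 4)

>>> stack.pop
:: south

>>> maze.move dir=north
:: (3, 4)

>>> stack.pop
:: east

>>> maze.move dir=west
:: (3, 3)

>>> stack.pop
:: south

>>> maze.move dir=north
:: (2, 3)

>>> stack.pop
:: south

>>> maze.move dir=north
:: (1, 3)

>>> maze.sense dir=east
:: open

>>> stack.push x=east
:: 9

>>> maze.move dir=east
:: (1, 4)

>>> maze.sense dir=north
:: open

>>> stack.push x=north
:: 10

>>> maze.move dir=north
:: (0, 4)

>>> maze.sense dir=east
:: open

>>> stack.push x=east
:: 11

>>> maze.move dir=east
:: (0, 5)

>>> maze.sense dir=south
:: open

>>> stack.push x=south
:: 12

>>> maze.move dir=south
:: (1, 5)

>>> maze.sense dir=south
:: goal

>>> maze.move dir=south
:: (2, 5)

Answer: (2, 5)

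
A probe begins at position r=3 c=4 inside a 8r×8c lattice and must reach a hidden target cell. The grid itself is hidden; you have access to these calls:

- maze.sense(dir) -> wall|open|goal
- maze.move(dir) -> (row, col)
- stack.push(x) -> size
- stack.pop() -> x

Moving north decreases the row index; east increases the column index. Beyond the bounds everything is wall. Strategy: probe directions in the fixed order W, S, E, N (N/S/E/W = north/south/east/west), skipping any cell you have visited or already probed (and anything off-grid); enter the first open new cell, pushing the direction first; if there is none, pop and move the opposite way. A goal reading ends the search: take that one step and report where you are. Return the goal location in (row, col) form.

I invoke maze.sense with west, which returns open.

Calling stack.push with west, : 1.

Calling maze.move with west, and get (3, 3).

I call maze.sense with west, and see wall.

I invoke maze.sense with south, and observe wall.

Calling maze.sense with north, giving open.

Using stack.push with north, and see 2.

Now I run maze.move with north, and see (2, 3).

Then maze.sense with west, yielding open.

I run stack.push with west, giving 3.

Then maze.move with west, — result: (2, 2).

Using maze.sense with west, which returns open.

Using stack.push with west, and see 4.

Then maze.move with west, and get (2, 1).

I try maze.sense with west, : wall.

I try maze.sense with south, and get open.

Then stack.push with south, → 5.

I call maze.move with south, which returns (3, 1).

Invoking maze.sense with west, : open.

Invoking stack.push with west, → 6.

Calling maze.move with west, yielding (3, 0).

Then maze.sense with south, and get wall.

Now I run stack.pop(), and see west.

I call maze.move with east, : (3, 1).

Now I run maze.sense with south, yielding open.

Then stack.push with south, and see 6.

Invoking maze.move with south, giving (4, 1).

I run maze.sense with south, : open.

Then stack.push with south, which returns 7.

I call maze.move with south, and get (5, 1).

Calling maze.sense with west, and observe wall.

Next I call maze.sense with south, and get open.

Using stack.push with south, — result: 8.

Invoking maze.move with south, and observe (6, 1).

Next I call maze.sense with west, which returns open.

Invoking stack.push with west, which returns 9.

I call maze.move with west, yielding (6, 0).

Using maze.sense with south, and observe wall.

I run stack.pop(), — result: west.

I use maze.move with east, : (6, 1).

I use maze.sense with south, yielding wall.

Using maze.sense with east, : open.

Calling stack.push with east, — result: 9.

Calling maze.move with east, giving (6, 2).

Calling maze.sense with south, and get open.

I try stack.push with south, and get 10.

Now I run maze.move with south, which returns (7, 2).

I invoke maze.sense with east, → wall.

Calling stack.pop(), giving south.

Now I run maze.move with north, which returns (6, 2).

I try maze.sense with east, yielding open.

Then stack.push with east, giving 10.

Now I run maze.move with east, which returns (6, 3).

Invoking maze.sense with east, and observe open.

Now I run stack.push with east, giving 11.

I invoke maze.move with east, yielding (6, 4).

Using maze.sense with south, yielding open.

Calling stack.push with south, — result: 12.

I run maze.move with south, → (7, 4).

Then maze.sense with east, which returns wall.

I run stack.pop, and get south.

I run maze.move with north, giving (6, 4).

Invoking maze.sense with east, : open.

Then stack.push with east, which returns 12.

I use maze.move with east, which returns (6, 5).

Using maze.sense with east, which returns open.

Calling stack.push with east, → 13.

Calling maze.move with east, and see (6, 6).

Now I run maze.sense with south, which returns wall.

I use maze.sense with east, : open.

Then stack.push with east, and observe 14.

Invoking maze.move with east, and observe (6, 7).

Using maze.sense with south, which returns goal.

I invoke maze.move with south, yielding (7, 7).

Answer: (7, 7)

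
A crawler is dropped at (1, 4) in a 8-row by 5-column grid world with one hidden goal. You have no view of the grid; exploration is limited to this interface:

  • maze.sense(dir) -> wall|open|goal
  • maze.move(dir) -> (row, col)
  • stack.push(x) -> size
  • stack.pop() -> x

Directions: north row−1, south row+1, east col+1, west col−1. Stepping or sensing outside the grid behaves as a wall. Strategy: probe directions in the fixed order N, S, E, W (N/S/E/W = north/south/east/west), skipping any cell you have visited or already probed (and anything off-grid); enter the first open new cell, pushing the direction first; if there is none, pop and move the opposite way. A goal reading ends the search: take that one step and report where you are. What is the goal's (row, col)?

% maze.sense(dir: north) : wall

% maze.sense(dir: south) : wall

% maze.sense(dir: west) : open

% stack.push(x: west) : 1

% maze.move(dir: west) : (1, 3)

% maze.sense(dir: north) : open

% stack.push(x: north) : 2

% maze.move(dir: north) : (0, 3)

% maze.sense(dir: west) : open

% stack.push(x: west) : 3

% maze.move(dir: west) : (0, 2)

% maze.sense(dir: south) : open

% stack.push(x: south) : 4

% maze.move(dir: south) : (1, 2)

% maze.sense(dir: south) : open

% stack.push(x: south) : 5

% maze.move(dir: south) : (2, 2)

% maze.sense(dir: south) : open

% stack.push(x: south) : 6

% maze.move(dir: south) : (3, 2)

% maze.sense(dir: south) : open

% stack.push(x: south) : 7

% maze.move(dir: south) : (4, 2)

% maze.sense(dir: south) : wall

% maze.sense(dir: east) : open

% stack.push(x: east) : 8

% maze.move(dir: east) : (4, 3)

% maze.sense(dir: north) : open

% stack.push(x: north) : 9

% maze.move(dir: north) : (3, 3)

% maze.sense(dir: north) : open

% stack.push(x: north) : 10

% maze.move(dir: north) : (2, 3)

% stack.pop() : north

% maze.move(dir: south) : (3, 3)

% maze.sense(dir: east) : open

% stack.push(x: east) : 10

% maze.move(dir: east) : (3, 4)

% maze.sense(dir: south) : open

% stack.push(x: south) : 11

% maze.move(dir: south) : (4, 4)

% maze.sense(dir: south) : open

% stack.push(x: south) : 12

% maze.move(dir: south) : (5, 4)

% maze.sense(dir: south) : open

% stack.push(x: south) : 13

% maze.move(dir: south) : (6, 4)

% maze.sense(dir: south) : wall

% maze.sense(dir: west) : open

% stack.push(x: west) : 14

% maze.move(dir: west) : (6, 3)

% maze.sense(dir: north) : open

% stack.push(x: north) : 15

% maze.move(dir: north) : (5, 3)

% stack.pop() : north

% maze.move(dir: south) : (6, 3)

% maze.sense(dir: south) : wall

% maze.sense(dir: west) : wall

% stack.pop() : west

% maze.move(dir: east) : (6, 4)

% stack.pop() : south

% maze.move(dir: north) : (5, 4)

% stack.pop() : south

% maze.move(dir: north) : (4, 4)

% stack.pop() : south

% maze.move(dir: north) : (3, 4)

% stack.pop() : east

% maze.move(dir: west) : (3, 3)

% stack.pop() : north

% maze.move(dir: south) : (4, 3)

% stack.pop() : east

% maze.move(dir: west) : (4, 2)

% maze.sense(dir: west) : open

% stack.push(x: west) : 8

% maze.move(dir: west) : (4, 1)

% maze.sense(dir: north) : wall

% maze.sense(dir: south) : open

% stack.push(x: south) : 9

% maze.move(dir: south) : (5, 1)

% maze.sense(dir: south) : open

% stack.push(x: south) : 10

% maze.move(dir: south) : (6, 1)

% maze.sense(dir: south) : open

% stack.push(x: south) : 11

% maze.move(dir: south) : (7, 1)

% maze.sense(dir: east) : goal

% maze.move(dir: east) : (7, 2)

Answer: (7, 2)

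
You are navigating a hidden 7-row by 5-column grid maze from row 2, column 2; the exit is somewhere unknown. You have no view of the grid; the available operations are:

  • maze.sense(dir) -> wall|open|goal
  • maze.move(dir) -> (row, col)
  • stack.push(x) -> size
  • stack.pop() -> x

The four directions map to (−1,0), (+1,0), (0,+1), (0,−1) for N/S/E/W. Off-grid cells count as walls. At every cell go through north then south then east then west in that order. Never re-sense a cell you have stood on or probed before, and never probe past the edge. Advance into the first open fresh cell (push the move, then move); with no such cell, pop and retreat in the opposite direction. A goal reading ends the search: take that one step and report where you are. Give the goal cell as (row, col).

CALL sense[dir='north']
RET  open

CALL push[x='north']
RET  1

CALL move[dir='north']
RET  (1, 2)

CALL sense[dir='north']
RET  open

CALL push[x='north']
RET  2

CALL move[dir='north']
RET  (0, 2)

CALL sense[dir='east']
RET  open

CALL push[x='east']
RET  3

CALL move[dir='east']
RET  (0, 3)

CALL sense[dir='south']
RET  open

CALL push[x='south']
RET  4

CALL move[dir='south']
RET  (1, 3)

CALL sense[dir='south']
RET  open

CALL push[x='south']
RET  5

CALL move[dir='south']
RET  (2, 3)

CALL sense[dir='south']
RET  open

CALL push[x='south']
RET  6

CALL move[dir='south']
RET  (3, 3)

CALL sense[dir='south']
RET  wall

CALL sense[dir='east']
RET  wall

CALL sense[dir='west']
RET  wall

CALL pop[]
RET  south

CALL move[dir='north']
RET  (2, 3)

CALL sense[dir='east']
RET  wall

CALL pop[]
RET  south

CALL move[dir='north']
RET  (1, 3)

CALL sense[dir='east']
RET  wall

CALL pop[]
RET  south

CALL move[dir='north']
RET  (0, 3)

CALL sense[dir='east']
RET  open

CALL push[x='east']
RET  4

CALL move[dir='east']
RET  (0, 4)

CALL pop[]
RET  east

CALL move[dir='west']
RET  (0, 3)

CALL pop[]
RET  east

CALL move[dir='west']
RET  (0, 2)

CALL sense[dir='west']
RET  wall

CALL pop[]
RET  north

CALL move[dir='south']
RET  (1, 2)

CALL sense[dir='west']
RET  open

CALL push[x='west']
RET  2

CALL move[dir='west']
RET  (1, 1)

CALL sense[dir='south']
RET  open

CALL push[x='south']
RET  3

CALL move[dir='south']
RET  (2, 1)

CALL sense[dir='south']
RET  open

CALL push[x='south']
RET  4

CALL move[dir='south']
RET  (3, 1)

CALL sense[dir='south']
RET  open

CALL push[x='south']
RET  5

CALL move[dir='south']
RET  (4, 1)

CALL sense[dir='south']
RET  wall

CALL sense[dir='east']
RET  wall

CALL sense[dir='west']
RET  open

CALL push[x='west']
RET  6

CALL move[dir='west']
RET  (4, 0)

CALL sense[dir='north']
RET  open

CALL push[x='north']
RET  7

CALL move[dir='north']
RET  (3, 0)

CALL sense[dir='north']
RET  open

CALL push[x='north']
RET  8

CALL move[dir='north']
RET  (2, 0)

CALL sense[dir='north']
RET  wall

CALL pop[]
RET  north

CALL move[dir='south']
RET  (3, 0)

CALL pop[]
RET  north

CALL move[dir='south']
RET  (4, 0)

CALL sense[dir='south']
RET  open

CALL push[x='south']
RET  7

CALL move[dir='south']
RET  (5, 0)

CALL sense[dir='south']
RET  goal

CALL move[dir='south']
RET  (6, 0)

Answer: (6, 0)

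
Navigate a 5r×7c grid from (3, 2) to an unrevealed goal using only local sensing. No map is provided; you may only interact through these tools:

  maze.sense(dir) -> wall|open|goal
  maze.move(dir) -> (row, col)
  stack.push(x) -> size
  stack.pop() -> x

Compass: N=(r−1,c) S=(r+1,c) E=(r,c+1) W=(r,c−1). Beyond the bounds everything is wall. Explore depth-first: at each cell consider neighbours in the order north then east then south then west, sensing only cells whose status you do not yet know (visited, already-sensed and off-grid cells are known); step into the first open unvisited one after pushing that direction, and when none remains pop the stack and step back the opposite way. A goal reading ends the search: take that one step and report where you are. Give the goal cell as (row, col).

;; maze.sense(dir: north) -> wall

;; maze.sense(dir: east) -> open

;; stack.push(x: east) -> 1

;; maze.move(dir: east) -> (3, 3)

;; maze.sense(dir: north) -> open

;; stack.push(x: north) -> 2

;; maze.move(dir: north) -> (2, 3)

;; maze.sense(dir: north) -> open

;; stack.push(x: north) -> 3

;; maze.move(dir: north) -> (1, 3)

;; maze.sense(dir: north) -> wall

;; maze.sense(dir: east) -> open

;; stack.push(x: east) -> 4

;; maze.move(dir: east) -> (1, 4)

;; maze.sense(dir: north) -> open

;; stack.push(x: north) -> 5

;; maze.move(dir: north) -> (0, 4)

;; maze.sense(dir: east) -> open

;; stack.push(x: east) -> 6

;; maze.move(dir: east) -> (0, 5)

;; maze.sense(dir: east) -> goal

;; maze.move(dir: east) -> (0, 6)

Answer: (0, 6)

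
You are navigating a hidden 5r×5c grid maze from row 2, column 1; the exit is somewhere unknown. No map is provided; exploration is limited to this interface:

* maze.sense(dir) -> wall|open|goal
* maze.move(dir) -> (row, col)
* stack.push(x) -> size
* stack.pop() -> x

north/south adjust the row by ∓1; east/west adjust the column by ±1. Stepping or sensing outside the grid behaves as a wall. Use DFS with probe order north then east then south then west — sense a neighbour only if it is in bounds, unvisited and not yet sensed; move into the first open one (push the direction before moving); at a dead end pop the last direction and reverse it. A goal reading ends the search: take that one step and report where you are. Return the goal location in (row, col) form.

==> maze.sense(dir='north')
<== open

==> stack.push(x='north')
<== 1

==> maze.move(dir='north')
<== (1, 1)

==> maze.sense(dir='north')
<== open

==> stack.push(x='north')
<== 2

==> maze.move(dir='north')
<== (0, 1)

==> maze.sense(dir='east')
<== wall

==> maze.sense(dir='west')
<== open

==> stack.push(x='west')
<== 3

==> maze.move(dir='west')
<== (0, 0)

==> maze.sense(dir='south')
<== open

==> stack.push(x='south')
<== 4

==> maze.move(dir='south')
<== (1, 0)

==> maze.sense(dir='south')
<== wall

==> stack.pop()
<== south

==> maze.move(dir='north')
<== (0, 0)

==> stack.pop()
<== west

==> maze.move(dir='east')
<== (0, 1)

==> stack.pop()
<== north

==> maze.move(dir='south')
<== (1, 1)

==> maze.sense(dir='east')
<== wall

==> stack.pop()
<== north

==> maze.move(dir='south')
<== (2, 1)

==> maze.sense(dir='east')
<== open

==> stack.push(x='east')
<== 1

==> maze.move(dir='east')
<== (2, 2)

==> maze.sense(dir='east')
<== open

==> stack.push(x='east')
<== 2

==> maze.move(dir='east')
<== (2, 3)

==> maze.sense(dir='north')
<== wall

==> maze.sense(dir='east')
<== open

==> stack.push(x='east')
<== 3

==> maze.move(dir='east')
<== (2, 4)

==> maze.sense(dir='north')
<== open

==> stack.push(x='north')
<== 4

==> maze.move(dir='north')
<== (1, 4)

==> maze.sense(dir='north')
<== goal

==> maze.move(dir='north')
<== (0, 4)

Answer: (0, 4)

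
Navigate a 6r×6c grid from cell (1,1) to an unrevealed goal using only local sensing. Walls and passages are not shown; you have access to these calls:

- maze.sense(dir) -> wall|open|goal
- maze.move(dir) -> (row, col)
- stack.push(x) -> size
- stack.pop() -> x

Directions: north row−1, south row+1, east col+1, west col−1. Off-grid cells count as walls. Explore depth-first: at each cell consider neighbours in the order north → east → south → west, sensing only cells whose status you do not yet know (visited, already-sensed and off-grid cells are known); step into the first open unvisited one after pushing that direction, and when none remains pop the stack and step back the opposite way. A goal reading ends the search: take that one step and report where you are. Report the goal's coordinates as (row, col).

I invoke maze.sense using dir: north, which returns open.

I run stack.push using x: north, : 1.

Using maze.move using dir: north, and see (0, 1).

I invoke maze.sense using dir: east, and see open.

Calling stack.push using x: east, yielding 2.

Next I call maze.move using dir: east, and observe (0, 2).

Calling maze.sense using dir: east, giving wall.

Next I call maze.sense using dir: south, — result: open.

Now I run stack.push using x: south, and see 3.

Calling maze.move using dir: south, — result: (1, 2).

I try maze.sense using dir: east, and get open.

Using stack.push using x: east, — result: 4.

Now I run maze.move using dir: east, and get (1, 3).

I invoke maze.sense using dir: east, — result: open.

Calling stack.push using x: east, — result: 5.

Now I run maze.move using dir: east, and see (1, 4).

I invoke maze.sense using dir: north, → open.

Invoking stack.push using x: north, → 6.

Next I call maze.move using dir: north, yielding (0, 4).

I use maze.sense using dir: east, : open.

Invoking stack.push using x: east, and see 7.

I run maze.move using dir: east, which returns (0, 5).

Next I call maze.sense using dir: south, giving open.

Now I run stack.push using x: south, — result: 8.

Invoking maze.move using dir: south, yielding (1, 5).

Calling maze.sense using dir: south, : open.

I use stack.push using x: south, → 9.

Using maze.move using dir: south, and get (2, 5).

Then maze.sense using dir: south, and get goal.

Using maze.move using dir: south, : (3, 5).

Answer: (3, 5)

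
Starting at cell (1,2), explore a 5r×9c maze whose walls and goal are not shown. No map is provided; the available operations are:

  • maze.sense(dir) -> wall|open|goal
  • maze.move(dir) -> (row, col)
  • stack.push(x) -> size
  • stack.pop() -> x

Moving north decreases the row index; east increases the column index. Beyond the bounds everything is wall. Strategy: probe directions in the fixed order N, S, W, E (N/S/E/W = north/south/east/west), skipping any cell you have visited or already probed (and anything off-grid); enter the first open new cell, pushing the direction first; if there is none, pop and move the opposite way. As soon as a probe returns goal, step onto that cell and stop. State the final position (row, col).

>>> maze.sense dir='north'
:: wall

>>> maze.sense dir='south'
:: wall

>>> maze.sense dir='west'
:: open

>>> stack.push x='west'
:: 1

>>> maze.move dir='west'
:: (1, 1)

>>> maze.sense dir='north'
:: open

>>> stack.push x='north'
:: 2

>>> maze.move dir='north'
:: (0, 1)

>>> maze.sense dir='west'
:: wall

>>> stack.pop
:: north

>>> maze.move dir='south'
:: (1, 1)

>>> maze.sense dir='south'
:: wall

>>> maze.sense dir='west'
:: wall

>>> stack.pop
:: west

>>> maze.move dir='east'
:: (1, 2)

>>> maze.sense dir='east'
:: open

>>> stack.push x='east'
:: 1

>>> maze.move dir='east'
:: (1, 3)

>>> maze.sense dir='north'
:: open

>>> stack.push x='north'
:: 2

>>> maze.move dir='north'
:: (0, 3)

>>> maze.sense dir='east'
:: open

>>> stack.push x='east'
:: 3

>>> maze.move dir='east'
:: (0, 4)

>>> maze.sense dir='south'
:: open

>>> stack.push x='south'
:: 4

>>> maze.move dir='south'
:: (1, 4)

>>> maze.sense dir='south'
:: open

>>> stack.push x='south'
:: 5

>>> maze.move dir='south'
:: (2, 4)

>>> maze.sense dir='south'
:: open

>>> stack.push x='south'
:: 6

>>> maze.move dir='south'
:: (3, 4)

>>> maze.sense dir='south'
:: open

>>> stack.push x='south'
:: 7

>>> maze.move dir='south'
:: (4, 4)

>>> maze.sense dir='west'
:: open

>>> stack.push x='west'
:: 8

>>> maze.move dir='west'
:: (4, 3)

>>> maze.sense dir='north'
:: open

>>> stack.push x='north'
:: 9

>>> maze.move dir='north'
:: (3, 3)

>>> maze.sense dir='north'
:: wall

>>> maze.sense dir='west'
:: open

>>> stack.push x='west'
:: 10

>>> maze.move dir='west'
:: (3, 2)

>>> maze.sense dir='south'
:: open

>>> stack.push x='south'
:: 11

>>> maze.move dir='south'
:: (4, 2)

>>> maze.sense dir='west'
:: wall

>>> stack.pop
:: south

>>> maze.move dir='north'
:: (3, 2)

>>> maze.sense dir='west'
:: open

>>> stack.push x='west'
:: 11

>>> maze.move dir='west'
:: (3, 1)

>>> maze.sense dir='west'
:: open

>>> stack.push x='west'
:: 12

>>> maze.move dir='west'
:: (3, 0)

>>> maze.sense dir='north'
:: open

>>> stack.push x='north'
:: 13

>>> maze.move dir='north'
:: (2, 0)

>>> stack.pop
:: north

>>> maze.move dir='south'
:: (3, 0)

>>> maze.sense dir='south'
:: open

>>> stack.push x='south'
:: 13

>>> maze.move dir='south'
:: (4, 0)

>>> stack.pop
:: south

>>> maze.move dir='north'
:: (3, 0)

>>> stack.pop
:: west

>>> maze.move dir='east'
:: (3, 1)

>>> stack.pop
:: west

>>> maze.move dir='east'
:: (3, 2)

>>> stack.pop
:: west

>>> maze.move dir='east'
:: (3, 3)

>>> stack.pop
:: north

>>> maze.move dir='south'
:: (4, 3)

>>> stack.pop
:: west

>>> maze.move dir='east'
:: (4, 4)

>>> maze.sense dir='east'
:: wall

>>> stack.pop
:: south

>>> maze.move dir='north'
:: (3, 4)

>>> maze.sense dir='east'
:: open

>>> stack.push x='east'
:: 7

>>> maze.move dir='east'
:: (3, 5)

>>> maze.sense dir='north'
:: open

>>> stack.push x='north'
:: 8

>>> maze.move dir='north'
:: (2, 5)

>>> maze.sense dir='north'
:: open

>>> stack.push x='north'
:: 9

>>> maze.move dir='north'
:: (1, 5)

>>> maze.sense dir='north'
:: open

>>> stack.push x='north'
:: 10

>>> maze.move dir='north'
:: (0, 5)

>>> maze.sense dir='east'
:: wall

>>> stack.pop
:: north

>>> maze.move dir='south'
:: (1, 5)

>>> maze.sense dir='east'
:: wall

>>> stack.pop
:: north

>>> maze.move dir='south'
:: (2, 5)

>>> maze.sense dir='east'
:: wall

>>> stack.pop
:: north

>>> maze.move dir='south'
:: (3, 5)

>>> maze.sense dir='east'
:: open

>>> stack.push x='east'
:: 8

>>> maze.move dir='east'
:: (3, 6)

>>> maze.sense dir='south'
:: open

>>> stack.push x='south'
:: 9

>>> maze.move dir='south'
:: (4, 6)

>>> maze.sense dir='east'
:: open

>>> stack.push x='east'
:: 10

>>> maze.move dir='east'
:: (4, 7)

>>> maze.sense dir='north'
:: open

>>> stack.push x='north'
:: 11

>>> maze.move dir='north'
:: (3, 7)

>>> maze.sense dir='north'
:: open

>>> stack.push x='north'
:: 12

>>> maze.move dir='north'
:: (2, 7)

>>> maze.sense dir='north'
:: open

>>> stack.push x='north'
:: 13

>>> maze.move dir='north'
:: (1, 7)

>>> maze.sense dir='north'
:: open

>>> stack.push x='north'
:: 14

>>> maze.move dir='north'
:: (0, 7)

>>> maze.sense dir='east'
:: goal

>>> maze.move dir='east'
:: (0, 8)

Answer: (0, 8)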